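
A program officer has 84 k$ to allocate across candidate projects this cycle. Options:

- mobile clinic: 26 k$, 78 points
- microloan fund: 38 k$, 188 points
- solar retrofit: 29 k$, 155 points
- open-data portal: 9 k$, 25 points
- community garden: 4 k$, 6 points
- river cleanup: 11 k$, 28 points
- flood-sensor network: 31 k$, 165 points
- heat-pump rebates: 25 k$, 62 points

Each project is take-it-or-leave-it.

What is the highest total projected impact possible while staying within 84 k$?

387

Density check — solar retrofit 5.34, flood-sensor network 5.32, microloan fund 4.95, mobile clinic 3.00 are the best per k$.
Taking the top-ratio projects first gives solar retrofit + open-data portal + community garden + river cleanup + flood-sensor network for 379 (84 k$).
Dropping solar retrofit and open-data portal frees 38 k$; slotting in microloan fund (38 k$) lifts the total to 387 at 84 k$.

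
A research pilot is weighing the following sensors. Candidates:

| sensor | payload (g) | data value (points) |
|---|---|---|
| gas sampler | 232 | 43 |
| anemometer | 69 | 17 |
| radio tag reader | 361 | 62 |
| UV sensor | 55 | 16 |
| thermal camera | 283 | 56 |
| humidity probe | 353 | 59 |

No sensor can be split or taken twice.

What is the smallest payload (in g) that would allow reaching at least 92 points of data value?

Look for the lowest-payload combination reaching 92.
anemometer + UV sensor + humidity probe: 92 data value at 477 g.
Any bundle with less than 477 g falls short of 92.

477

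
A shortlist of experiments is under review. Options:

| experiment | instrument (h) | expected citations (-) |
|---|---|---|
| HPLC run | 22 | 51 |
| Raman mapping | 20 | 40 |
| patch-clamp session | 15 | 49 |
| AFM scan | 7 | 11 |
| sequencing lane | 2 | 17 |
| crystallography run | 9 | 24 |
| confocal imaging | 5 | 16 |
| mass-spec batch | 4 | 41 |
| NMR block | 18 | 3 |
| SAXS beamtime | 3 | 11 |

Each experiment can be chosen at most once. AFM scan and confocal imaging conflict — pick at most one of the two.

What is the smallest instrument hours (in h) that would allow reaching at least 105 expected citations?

Need the lightest bundle worth ≥ 105.
patch-clamp session + sequencing lane + mass-spec batch: 107 expected citations at 21 h.
Below 21 h the best achievable stays under 105.

21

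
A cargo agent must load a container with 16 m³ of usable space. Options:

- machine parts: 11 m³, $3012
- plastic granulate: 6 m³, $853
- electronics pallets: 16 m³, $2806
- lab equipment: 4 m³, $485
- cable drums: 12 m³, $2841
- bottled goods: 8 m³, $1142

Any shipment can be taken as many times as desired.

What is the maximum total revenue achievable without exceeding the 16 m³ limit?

Taking machine parts + lab equipment: 15 m³ used, 3497 in revenue.

3497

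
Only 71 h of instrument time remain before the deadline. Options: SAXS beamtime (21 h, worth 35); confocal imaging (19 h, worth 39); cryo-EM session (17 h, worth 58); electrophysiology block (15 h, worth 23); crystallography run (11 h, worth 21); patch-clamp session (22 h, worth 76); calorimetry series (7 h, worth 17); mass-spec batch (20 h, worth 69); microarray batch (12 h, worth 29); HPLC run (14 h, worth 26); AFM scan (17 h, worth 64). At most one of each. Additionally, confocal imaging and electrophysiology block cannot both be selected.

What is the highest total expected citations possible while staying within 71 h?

238

Filling by ratio: patch-clamp session + calorimetry series + mass-spec batch + AFM scan for 226, with 5 h left unused.
Replace calorimetry series with microarray batch: the trade gains 12 net, giving 238 at 71 h.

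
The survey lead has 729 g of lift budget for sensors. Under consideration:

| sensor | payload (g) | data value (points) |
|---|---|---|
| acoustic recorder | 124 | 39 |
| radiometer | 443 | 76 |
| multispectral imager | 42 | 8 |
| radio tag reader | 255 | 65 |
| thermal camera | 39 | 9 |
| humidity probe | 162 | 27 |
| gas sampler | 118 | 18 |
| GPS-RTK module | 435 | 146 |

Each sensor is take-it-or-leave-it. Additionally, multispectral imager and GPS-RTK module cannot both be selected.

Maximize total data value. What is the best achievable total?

220

Best packing: radio tag reader + thermal camera + GPS-RTK module — 729 g, 220 total.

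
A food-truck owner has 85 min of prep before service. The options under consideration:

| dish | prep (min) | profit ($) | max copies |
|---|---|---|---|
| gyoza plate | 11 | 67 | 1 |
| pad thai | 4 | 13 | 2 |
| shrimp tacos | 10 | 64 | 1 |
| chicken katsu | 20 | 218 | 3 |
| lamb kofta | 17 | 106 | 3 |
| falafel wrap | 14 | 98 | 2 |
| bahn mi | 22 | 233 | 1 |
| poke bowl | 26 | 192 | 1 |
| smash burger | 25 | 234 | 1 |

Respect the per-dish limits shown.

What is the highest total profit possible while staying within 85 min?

Filling by ratio: 3×chicken katsu + bahn mi for 887, with 3 min left unused.
The 22 min tied up in bahn mi is better spent on smash burger — total rises to 888 (85 min).
That's the maximum — no swap from here does better than 888.

888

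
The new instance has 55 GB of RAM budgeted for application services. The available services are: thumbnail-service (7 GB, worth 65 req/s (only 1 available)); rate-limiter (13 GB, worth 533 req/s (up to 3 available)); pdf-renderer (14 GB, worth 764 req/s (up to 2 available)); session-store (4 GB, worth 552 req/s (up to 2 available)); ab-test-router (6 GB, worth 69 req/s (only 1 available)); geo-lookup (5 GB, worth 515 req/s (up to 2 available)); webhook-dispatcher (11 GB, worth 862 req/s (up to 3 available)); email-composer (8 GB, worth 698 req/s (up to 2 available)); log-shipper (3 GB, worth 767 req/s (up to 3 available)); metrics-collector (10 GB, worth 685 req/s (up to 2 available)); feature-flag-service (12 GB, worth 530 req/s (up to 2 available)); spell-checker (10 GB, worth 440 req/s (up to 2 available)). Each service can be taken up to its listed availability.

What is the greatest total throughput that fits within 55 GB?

Ranking by ratio (throughput/GB): log-shipper 255.67, session-store 138.00, geo-lookup 103.00.
Taking 2×session-store + 2×geo-lookup + webhook-dispatcher + 2×email-composer + 3×log-shipper: 54 GB used, 6693 in throughput.

6693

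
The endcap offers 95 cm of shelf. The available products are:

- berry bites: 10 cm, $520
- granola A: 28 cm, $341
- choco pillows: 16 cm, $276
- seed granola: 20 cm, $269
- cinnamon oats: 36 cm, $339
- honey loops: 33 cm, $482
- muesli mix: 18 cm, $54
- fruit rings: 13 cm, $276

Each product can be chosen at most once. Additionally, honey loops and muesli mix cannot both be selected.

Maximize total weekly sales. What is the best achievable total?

1823

The ratio ordering already packs tightly: berry bites + choco pillows + seed granola + honey loops + fruit rings, 92 cm, 1823.
That's the maximum — no feasible swap from here does better than 1823.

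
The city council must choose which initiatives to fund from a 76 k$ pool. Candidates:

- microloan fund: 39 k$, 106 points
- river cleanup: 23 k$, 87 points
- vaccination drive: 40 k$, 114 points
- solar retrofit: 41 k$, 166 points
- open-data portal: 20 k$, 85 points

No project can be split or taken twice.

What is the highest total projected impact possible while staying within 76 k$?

A density-first pass picks solar retrofit + open-data portal — 251 at 61 k$.
The 20 k$ tied up in open-data portal is better spent on river cleanup — total rises to 253 (64 k$).
Next best is solar retrofit + open-data portal at 251 (61 k$) — short by 2.

253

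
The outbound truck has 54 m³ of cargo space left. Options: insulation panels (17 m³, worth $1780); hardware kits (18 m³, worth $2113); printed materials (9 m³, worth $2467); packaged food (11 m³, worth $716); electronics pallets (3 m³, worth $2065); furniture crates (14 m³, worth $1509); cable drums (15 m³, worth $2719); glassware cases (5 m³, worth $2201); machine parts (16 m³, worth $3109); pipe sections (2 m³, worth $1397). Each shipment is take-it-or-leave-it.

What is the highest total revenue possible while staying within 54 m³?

13958

Best packing: printed materials + electronics pallets + cable drums + glassware cases + machine parts + pipe sections — 50 m³, 13958 total.
Nothing else within 54 m³ beats 13958.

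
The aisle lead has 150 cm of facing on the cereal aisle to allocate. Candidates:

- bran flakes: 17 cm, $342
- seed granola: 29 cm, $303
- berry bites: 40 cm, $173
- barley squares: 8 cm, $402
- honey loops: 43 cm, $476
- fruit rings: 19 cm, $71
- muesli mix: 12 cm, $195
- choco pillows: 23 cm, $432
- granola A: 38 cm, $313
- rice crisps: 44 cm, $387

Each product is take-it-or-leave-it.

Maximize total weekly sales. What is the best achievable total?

2234

Greedy by ratio would take bran flakes + seed granola + barley squares + honey loops + muesli mix + choco pillows: 132 cm used, total 2150.
Replace seed granola with rice crisps: the trade gains 84 net, giving 2234 at 147 cm.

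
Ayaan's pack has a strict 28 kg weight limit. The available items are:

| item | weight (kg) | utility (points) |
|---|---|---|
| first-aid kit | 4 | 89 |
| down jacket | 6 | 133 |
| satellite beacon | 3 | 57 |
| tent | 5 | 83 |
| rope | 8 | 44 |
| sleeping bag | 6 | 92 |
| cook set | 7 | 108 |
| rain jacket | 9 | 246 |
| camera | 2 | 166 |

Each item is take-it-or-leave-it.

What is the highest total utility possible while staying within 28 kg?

742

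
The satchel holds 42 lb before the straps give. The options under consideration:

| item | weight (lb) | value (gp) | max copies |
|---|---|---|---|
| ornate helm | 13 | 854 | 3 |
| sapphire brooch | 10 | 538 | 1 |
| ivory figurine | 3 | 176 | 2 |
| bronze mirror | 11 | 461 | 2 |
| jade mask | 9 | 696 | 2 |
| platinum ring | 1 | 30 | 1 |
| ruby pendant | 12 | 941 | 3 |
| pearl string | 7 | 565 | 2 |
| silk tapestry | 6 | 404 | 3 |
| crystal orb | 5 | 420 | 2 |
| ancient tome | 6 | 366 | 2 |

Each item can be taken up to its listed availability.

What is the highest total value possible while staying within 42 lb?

3362

A density-first pass picks ruby pendant + 2×pearl string + silk tapestry + 2×crystal orb — 3315 at 42 lb.
Dropping ruby pendant and silk tapestry frees 18 lb; slotting in 2×jade mask (18 lb) lifts the total to 3362 at 42 lb.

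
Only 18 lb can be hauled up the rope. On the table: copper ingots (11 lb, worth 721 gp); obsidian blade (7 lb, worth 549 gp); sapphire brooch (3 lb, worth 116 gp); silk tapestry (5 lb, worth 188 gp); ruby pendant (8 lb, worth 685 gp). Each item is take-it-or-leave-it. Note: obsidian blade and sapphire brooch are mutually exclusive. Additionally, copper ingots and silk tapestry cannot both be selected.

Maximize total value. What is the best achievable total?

Copper ingots + obsidian blade uses 18 of the 18 lb and totals 1270.
Every other selection either busts 18 lb or breaks a pairing rule or fails to beat 1270.

1270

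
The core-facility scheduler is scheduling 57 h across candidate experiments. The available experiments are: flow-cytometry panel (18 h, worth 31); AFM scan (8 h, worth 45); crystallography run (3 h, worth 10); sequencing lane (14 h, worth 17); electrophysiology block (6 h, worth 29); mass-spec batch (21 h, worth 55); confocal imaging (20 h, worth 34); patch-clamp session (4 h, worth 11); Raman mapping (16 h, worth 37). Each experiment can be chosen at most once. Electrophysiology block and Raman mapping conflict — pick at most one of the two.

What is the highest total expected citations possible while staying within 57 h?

171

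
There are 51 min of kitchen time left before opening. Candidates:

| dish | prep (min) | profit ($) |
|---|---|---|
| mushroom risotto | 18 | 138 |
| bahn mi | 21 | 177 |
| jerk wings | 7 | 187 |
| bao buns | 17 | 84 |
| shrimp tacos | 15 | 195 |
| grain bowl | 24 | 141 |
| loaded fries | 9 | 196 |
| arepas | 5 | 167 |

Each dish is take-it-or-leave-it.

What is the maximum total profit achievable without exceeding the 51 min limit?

The ratio ordering already packs tightly: jerk wings + shrimp tacos + loaded fries + arepas, 36 min, 745.
Next best is bahn mi + shrimp tacos + loaded fries + arepas at 735 (50 min) — short by 10.

745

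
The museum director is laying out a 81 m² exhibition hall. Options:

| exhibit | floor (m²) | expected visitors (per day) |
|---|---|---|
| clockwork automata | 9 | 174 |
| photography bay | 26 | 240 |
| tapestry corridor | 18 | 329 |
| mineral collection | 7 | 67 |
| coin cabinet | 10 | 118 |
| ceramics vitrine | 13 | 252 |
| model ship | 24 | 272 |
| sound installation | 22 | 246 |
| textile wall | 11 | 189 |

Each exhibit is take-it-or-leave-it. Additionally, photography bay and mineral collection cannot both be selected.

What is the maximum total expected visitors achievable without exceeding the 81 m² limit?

A density-first pass picks clockwork automata + tapestry corridor + mineral collection + coin cabinet + ceramics vitrine + textile wall — 1129 at 68 m².
Dropping coin cabinet frees 10 m²; slotting in sound installation (22 m²) lifts the total to 1257 at 80 m².
That's the maximum — no feasible swap from here does better than 1257.

1257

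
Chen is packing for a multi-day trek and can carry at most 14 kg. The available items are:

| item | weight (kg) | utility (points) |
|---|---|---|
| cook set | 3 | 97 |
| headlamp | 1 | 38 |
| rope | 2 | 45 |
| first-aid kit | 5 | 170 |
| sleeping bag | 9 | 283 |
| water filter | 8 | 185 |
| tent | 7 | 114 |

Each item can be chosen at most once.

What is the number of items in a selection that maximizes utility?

Optimal total is 453.
For example first-aid kit + sleeping bag achieves it, using 14 kg.
All optima have 2 items.

2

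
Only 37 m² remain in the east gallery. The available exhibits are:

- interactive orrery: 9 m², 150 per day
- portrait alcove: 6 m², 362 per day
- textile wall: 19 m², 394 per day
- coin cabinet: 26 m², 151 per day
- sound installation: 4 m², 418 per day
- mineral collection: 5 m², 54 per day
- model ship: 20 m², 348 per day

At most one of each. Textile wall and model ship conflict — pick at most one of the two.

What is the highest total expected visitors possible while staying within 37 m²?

1228

Taking portrait alcove + textile wall + sound installation + mineral collection: 34 m² used, 1228 in expected visitors.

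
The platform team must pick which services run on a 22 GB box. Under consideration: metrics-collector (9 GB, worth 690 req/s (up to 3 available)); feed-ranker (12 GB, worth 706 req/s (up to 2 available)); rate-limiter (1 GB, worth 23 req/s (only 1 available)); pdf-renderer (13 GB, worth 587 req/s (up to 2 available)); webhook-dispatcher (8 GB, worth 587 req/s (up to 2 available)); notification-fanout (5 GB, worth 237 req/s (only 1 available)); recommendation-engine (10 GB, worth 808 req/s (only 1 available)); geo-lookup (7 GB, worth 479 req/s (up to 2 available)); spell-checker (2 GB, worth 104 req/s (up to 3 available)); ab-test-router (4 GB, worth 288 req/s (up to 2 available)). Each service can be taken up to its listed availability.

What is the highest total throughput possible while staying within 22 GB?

1683

A density-first pass picks metrics-collector + rate-limiter + recommendation-engine + spell-checker — 1625 at 22 GB.
But webhook-dispatcher + recommendation-engine + ab-test-router fits in 22 GB and reaches 1683.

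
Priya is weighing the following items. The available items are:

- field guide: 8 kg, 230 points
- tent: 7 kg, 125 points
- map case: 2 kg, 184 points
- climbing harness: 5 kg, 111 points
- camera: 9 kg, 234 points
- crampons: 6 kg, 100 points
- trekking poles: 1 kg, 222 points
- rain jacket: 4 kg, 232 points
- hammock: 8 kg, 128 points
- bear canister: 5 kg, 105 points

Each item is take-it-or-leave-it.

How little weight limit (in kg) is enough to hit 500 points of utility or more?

Need the lightest bundle worth ≥ 500.
map case + trekking poles + rain jacket: 638 utility at 7 kg.
Below 7 kg the best achievable stays under 500.

7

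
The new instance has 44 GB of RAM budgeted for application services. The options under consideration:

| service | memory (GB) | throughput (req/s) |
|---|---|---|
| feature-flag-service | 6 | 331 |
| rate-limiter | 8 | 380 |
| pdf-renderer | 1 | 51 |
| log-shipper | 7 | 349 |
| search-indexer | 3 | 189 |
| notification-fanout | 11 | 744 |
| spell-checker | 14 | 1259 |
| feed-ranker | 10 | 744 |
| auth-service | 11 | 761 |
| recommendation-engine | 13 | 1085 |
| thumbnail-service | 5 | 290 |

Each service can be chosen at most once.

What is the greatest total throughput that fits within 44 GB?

3470

The ratio heuristic lands on pdf-renderer + search-indexer + spell-checker + feed-ranker + recommendation-engine (3328) but leaves 3 GB idle.
Replace search-indexer with feature-flag-service: the trade gains 142 net, giving 3470 at 44 GB.
Every other selection either busts 44 GB or fails to beat 3470.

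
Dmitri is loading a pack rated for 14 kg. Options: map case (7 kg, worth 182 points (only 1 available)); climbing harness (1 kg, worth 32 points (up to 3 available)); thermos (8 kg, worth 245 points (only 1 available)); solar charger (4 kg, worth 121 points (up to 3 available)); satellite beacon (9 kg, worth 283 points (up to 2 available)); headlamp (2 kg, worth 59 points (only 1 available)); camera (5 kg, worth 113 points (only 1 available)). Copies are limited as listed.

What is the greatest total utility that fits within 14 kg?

The ratio ordering already packs tightly: 3×climbing harness + satellite beacon + headlamp, 14 kg, 438.
That's the maximum — no swap from here does better than 438.

438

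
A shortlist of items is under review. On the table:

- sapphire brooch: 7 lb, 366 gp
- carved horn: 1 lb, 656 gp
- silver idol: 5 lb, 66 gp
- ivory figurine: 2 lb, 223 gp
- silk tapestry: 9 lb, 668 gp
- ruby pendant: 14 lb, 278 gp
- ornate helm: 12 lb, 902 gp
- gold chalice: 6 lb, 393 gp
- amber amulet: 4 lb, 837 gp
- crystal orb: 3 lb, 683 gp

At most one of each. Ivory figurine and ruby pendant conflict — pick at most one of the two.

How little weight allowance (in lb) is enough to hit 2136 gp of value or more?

8

Look for the lowest-weight combination reaching 2136.
carved horn + amber amulet + crystal orb: 2176 value at 8 lb.
Any bundle with less than 8 lb falls short of 2136.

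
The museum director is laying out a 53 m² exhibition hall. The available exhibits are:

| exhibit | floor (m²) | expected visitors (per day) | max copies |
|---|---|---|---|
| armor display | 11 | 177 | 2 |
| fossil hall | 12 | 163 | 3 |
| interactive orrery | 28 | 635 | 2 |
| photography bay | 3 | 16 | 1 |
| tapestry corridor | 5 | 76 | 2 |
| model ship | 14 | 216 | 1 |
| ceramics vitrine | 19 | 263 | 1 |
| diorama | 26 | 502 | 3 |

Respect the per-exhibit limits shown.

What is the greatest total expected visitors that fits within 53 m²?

1028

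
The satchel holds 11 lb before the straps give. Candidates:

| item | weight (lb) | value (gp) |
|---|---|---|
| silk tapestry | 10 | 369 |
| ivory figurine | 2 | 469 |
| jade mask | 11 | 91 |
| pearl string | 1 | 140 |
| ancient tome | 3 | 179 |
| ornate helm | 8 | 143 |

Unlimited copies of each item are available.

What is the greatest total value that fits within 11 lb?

Ranking by ratio (value/lb): ivory figurine 234.50, pearl string 140.00, ancient tome 59.67.
Best packing: 5×ivory figurine + pearl string — 11 lb, 2485 total.

2485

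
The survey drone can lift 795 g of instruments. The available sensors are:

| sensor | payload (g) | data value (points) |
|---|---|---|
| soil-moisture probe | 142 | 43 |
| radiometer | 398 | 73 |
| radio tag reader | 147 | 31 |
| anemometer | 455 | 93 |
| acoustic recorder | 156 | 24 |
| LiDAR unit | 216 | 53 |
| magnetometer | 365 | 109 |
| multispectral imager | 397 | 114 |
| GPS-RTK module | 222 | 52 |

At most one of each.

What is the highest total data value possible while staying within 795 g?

223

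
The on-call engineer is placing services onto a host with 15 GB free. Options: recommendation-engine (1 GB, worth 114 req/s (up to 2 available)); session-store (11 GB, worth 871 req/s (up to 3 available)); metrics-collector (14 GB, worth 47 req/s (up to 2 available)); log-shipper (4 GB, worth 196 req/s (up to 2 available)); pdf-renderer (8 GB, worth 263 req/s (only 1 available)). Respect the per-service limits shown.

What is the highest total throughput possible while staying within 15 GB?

1099

Taking 2×recommendation-engine + session-store: 13 GB used, 1099 in throughput.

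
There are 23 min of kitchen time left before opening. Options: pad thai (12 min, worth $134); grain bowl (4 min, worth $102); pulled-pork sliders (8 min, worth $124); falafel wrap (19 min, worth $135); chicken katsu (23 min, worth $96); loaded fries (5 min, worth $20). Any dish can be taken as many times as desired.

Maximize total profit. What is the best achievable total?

Taking 5×grain bowl: 20 min used, 510 in profit.
No other feasible combination exceeds 510.

510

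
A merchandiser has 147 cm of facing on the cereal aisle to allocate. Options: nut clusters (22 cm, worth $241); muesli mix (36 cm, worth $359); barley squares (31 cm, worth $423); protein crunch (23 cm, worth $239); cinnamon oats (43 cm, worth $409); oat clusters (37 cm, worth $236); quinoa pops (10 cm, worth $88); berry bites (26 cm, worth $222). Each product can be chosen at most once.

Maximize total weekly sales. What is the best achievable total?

The ratio heuristic lands on nut clusters + muesli mix + barley squares + protein crunch + quinoa pops (1350) but leaves 25 cm idle.
Dropping muesli mix and quinoa pops frees 46 cm; slotting in cinnamon oats + berry bites (69 cm) lifts the total to 1534 at 145 cm.
No other feasible combination exceeds 1534.

1534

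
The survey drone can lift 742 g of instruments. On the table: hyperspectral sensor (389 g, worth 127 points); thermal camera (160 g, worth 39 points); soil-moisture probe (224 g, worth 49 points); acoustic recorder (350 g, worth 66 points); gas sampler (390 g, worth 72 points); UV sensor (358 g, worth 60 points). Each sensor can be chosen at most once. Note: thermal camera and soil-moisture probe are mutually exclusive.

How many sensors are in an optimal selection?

Optimal total is 193.
One optimal bundle: hyperspectral sensor + acoustic recorder (739 g).
Every optimal selection uses 2 sensors.

2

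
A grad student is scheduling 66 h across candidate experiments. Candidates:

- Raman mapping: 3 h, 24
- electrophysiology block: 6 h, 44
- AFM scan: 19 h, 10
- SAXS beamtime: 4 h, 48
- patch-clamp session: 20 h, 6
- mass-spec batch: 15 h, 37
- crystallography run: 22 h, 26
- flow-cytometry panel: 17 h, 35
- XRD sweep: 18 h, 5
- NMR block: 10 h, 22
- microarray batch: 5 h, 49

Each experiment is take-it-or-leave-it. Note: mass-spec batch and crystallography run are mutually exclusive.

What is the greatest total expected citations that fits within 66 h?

259

Best packing: Raman mapping + electrophysiology block + SAXS beamtime + mass-spec batch + flow-cytometry panel + NMR block + microarray batch — 60 h, 259 total.
Every other selection either busts 66 h or breaks a pairing rule or fails to beat 259.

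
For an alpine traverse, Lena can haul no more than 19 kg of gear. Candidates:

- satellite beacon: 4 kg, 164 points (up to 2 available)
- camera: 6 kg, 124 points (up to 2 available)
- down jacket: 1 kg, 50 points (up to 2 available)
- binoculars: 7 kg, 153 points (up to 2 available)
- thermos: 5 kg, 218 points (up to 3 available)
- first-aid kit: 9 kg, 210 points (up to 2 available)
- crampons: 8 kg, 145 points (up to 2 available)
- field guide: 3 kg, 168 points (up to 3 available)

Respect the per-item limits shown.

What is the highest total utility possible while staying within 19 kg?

940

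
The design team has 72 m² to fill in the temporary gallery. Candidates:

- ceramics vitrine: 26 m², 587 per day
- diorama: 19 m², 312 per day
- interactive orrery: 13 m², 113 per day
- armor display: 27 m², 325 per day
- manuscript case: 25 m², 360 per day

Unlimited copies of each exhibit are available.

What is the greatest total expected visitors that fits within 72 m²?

1486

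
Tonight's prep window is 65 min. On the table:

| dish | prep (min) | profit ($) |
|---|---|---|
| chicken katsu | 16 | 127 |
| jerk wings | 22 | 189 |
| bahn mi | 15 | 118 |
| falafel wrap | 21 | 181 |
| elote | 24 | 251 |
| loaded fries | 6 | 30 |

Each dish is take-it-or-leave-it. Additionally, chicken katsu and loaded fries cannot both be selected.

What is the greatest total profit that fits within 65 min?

567

Filling by ratio: chicken katsu + falafel wrap + elote for 559, with 4 min left unused.
Dropping falafel wrap frees 21 min; slotting in jerk wings (22 min) lifts the total to 567 at 62 min.
The spare 3 min is too small for any remaining dish, and no feasible exchange beats 567.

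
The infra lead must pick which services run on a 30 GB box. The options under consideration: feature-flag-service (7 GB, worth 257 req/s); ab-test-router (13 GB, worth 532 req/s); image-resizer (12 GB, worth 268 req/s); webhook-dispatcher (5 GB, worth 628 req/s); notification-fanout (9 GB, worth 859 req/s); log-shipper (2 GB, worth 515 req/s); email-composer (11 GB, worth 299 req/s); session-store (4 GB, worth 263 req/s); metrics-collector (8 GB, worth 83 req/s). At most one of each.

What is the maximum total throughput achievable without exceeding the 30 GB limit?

2534

A density-first pass picks feature-flag-service + webhook-dispatcher + notification-fanout + log-shipper + session-store — 2522 at 27 GB.
Dropping feature-flag-service and session-store frees 11 GB; slotting in ab-test-router (13 GB) lifts the total to 2534 at 29 GB.
Next best is feature-flag-service + webhook-dispatcher + notification-fanout + log-shipper + session-store at 2522 (27 GB) — short by 12.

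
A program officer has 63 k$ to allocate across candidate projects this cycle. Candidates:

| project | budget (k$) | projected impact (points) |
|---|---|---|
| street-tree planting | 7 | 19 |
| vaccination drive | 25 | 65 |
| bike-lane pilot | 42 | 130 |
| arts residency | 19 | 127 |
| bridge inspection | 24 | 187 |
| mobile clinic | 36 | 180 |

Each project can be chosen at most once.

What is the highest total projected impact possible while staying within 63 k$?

367

Taking the top-ratio projects first gives street-tree planting + arts residency + bridge inspection for 333 (50 k$).
Replace street-tree planting and arts residency with mobile clinic: the trade gains 34 net, giving 367 at 60 k$.
Every other selection either busts 63 k$ or fails to beat 367.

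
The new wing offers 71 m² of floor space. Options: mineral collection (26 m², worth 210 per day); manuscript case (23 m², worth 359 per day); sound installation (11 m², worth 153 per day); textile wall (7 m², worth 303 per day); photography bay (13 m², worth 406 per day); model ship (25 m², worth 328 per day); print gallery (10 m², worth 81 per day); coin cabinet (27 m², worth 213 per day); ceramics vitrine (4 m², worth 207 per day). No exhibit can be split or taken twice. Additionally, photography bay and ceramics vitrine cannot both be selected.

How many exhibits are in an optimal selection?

4

Best achievable expected visitors is 1396.
One optimal bundle: manuscript case + textile wall + photography bay + model ship (68 m²).
Any selection reaching 1396 contains exactly 4 exhibits.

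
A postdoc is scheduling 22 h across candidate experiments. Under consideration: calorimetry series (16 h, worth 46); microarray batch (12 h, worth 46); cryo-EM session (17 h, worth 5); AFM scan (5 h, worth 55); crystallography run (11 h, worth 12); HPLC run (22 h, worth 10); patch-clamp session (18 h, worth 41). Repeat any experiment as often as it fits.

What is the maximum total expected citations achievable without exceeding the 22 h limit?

Ranking by ratio (expected citations/h): AFM scan 11.00, microarray batch 3.83, calorimetry series 2.88.
Best packing: 4×AFM scan — 20 h, 220 total.
Nothing else within 22 h beats 220.

220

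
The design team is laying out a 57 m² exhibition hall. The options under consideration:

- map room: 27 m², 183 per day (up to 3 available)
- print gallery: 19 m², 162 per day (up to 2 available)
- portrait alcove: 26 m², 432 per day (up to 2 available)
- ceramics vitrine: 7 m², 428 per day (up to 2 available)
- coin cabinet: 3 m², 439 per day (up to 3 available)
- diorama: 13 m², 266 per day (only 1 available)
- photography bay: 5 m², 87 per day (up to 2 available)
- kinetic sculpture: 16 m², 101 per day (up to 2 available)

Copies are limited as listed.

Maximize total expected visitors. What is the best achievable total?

2692

The ratio heuristic lands on 2×ceramics vitrine + 3×coin cabinet + diorama + 2×photography bay (2613) but leaves 11 m² idle.
The 18 m² tied up in diorama and photography bay is better spent on portrait alcove — total rises to 2692 (54 m²).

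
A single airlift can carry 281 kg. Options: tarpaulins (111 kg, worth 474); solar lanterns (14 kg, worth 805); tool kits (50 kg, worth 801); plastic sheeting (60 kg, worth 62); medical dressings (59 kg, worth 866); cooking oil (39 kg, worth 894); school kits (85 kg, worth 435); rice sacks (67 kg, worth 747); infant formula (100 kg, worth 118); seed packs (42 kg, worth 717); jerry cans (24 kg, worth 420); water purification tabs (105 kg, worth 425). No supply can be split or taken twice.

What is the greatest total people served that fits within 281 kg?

The ratio heuristic lands on solar lanterns + tool kits + medical dressings + cooking oil + seed packs + jerry cans (4503) but leaves 53 kg idle.
Replace jerry cans with rice sacks: the trade gains 327 net, giving 4830 at 271 kg.
No other feasible combination exceeds 4830.

4830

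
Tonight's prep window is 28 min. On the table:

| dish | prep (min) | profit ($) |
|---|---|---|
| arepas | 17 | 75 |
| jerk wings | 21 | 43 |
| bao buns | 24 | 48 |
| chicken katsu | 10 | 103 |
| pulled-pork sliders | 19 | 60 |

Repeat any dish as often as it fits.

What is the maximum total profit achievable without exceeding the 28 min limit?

206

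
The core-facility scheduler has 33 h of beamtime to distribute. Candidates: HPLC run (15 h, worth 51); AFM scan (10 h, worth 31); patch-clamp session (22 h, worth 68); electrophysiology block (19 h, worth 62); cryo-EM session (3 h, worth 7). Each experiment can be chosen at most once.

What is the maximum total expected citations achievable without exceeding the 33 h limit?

Taking the top-ratio experiments first gives HPLC run + AFM scan + cryo-EM session for 89 (28 h).
The 15 h tied up in HPLC run is better spent on electrophysiology block — total rises to 100 (32 h).
Next best is AFM scan + patch-clamp session at 99 (32 h) — short by 1.

100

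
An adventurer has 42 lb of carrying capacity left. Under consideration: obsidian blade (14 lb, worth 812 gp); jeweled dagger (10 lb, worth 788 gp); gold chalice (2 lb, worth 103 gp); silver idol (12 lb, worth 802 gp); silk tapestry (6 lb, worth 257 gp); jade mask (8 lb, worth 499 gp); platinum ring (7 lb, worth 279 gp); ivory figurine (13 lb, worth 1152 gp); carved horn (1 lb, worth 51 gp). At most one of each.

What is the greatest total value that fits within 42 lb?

The ratio heuristic lands on jeweled dagger + gold chalice + silver idol + ivory figurine + carved horn (2896) but leaves 4 lb idle.
Dropping gold chalice frees 2 lb; slotting in silk tapestry (6 lb) lifts the total to 3050 at 42 lb.
Next best is jeweled dagger + silver idol + platinum ring + ivory figurine at 3021 (42 lb) — short by 29.

3050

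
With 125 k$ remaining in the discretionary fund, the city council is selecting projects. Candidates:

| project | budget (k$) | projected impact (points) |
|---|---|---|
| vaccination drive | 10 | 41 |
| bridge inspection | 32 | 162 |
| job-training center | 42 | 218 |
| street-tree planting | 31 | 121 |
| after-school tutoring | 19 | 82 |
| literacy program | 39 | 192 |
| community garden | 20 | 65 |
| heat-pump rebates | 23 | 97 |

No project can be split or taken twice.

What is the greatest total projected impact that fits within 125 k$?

Best packing: vaccination drive + bridge inspection + job-training center + literacy program — 123 k$, 613 total.
Nothing else within 125 k$ beats 613.

613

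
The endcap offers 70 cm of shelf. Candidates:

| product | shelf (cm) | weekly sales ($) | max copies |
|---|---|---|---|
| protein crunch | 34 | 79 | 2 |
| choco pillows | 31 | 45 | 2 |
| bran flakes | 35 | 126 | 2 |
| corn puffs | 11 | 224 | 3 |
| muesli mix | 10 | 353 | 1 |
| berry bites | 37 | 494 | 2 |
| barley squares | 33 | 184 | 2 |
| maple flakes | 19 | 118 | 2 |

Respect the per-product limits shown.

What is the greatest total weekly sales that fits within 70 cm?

By weekly sales per cm: muesli mix 35.30, corn puffs 20.36, berry bites 13.35, maple flakes 6.21 lead.
A density-first pass picks 3×corn puffs + muesli mix + maple flakes — 1143 at 62 cm.
The 30 cm tied up in corn puffs and maple flakes is better spent on berry bites — total rises to 1295 (69 cm).

1295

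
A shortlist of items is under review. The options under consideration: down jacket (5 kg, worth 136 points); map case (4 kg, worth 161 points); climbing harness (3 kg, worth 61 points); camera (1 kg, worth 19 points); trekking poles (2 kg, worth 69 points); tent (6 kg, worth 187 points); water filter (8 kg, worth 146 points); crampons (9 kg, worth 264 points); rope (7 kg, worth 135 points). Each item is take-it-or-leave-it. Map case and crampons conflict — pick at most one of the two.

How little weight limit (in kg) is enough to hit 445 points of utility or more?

15

Minimise kg subject to total utility ≥ 445.
down jacket + map case + climbing harness + camera + trekking poles reaches 446 using 15 kg.
No combination under 15 kg hits 445.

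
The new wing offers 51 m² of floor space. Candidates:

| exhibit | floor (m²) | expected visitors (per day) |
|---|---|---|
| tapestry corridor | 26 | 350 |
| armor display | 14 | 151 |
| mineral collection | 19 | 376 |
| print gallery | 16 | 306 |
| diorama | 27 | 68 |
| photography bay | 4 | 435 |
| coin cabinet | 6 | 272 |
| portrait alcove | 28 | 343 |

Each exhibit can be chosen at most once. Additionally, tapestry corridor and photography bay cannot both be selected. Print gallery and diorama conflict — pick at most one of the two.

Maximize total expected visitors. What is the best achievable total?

1389

Best packing: mineral collection + print gallery + photography bay + coin cabinet — 45 m², 1389 total.
The spare 6 m² is too small for any remaining exhibit, and no feasible exchange beats 1389.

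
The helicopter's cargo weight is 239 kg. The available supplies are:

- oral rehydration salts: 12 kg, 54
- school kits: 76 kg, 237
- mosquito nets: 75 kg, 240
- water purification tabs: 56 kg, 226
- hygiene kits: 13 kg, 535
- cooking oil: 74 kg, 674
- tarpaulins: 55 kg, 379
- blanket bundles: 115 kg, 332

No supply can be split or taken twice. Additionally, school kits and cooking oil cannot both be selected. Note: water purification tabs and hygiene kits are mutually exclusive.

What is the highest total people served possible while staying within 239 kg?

1882

Density check — hygiene kits 41.15, cooking oil 9.11, tarpaulins 6.89 are the best per kg.
Oral rehydration salts + mosquito nets + hygiene kits + cooking oil + tarpaulins uses 229 of the 239 kg and totals 1882.
Next best is mosquito nets + hygiene kits + cooking oil + tarpaulins at 1828 (217 kg) — short by 54.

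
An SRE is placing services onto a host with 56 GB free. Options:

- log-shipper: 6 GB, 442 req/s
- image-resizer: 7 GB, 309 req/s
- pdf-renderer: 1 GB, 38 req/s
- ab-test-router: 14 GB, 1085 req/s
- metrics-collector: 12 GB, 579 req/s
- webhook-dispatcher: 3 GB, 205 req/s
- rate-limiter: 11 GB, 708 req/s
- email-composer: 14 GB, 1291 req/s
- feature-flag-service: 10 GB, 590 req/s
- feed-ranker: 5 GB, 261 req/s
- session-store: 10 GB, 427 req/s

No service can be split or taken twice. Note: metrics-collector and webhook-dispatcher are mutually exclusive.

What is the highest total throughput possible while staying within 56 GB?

Filling by ratio: log-shipper + pdf-renderer + ab-test-router + webhook-dispatcher + rate-limiter + email-composer + feed-ranker for 4030, with 2 GB left unused.
Dropping webhook-dispatcher and feed-ranker frees 8 GB; slotting in feature-flag-service (10 GB) lifts the total to 4154 at 56 GB.
The closest alternative, log-shipper + ab-test-router + rate-limiter + email-composer + feature-flag-service, reaches only 4116.

4154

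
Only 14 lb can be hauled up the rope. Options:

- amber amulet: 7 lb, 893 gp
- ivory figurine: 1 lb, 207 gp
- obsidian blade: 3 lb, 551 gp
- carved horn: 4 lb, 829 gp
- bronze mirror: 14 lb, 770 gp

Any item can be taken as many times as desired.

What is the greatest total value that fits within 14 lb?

Best packing: 2×ivory figurine + 3×carved horn — 14 lb, 2901 total.

2901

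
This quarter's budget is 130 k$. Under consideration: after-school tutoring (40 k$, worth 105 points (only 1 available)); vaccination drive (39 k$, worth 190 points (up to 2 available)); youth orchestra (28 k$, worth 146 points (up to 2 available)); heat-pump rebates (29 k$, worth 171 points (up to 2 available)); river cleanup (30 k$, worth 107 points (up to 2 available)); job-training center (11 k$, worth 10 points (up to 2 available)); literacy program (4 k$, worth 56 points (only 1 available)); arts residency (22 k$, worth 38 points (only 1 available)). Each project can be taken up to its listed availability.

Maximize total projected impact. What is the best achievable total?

Greedy by ratio would take 2×youth orchestra + 2×heat-pump rebates + job-training center + literacy program: 129 k$ used, total 700.
The 39 k$ tied up in youth orchestra and job-training center is better spent on vaccination drive — total rises to 734 (129 k$).
The spare 1 k$ is too small for any remaining project, and no exchange beats 734.

734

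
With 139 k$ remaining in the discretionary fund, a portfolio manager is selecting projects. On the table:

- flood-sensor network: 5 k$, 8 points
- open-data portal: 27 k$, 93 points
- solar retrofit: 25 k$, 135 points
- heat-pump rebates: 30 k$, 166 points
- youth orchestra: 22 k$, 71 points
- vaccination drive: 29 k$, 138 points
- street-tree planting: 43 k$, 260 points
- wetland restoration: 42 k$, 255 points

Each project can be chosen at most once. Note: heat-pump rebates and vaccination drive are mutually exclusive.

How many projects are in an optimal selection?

4

Best achievable projected impact is 788.
For example solar retrofit + vaccination drive + street-tree planting + wetland restoration achieves it, using 139 k$.
All optima have 4 projects.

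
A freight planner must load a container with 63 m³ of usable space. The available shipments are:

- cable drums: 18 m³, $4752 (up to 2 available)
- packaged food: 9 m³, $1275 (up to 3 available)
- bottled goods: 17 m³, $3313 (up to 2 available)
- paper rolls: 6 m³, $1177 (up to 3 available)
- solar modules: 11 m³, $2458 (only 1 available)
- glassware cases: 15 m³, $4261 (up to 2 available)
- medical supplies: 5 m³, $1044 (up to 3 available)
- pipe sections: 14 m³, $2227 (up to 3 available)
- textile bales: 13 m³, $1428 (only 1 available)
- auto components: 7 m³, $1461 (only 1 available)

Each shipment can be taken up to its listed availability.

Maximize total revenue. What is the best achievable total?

The ratio heuristic lands on cable drums + solar modules + 2×glassware cases (15732) but leaves 4 m³ idle.
Dropping solar modules frees 11 m³; slotting in 3×medical supplies (15 m³) lifts the total to 16406 at 63 m³.

16406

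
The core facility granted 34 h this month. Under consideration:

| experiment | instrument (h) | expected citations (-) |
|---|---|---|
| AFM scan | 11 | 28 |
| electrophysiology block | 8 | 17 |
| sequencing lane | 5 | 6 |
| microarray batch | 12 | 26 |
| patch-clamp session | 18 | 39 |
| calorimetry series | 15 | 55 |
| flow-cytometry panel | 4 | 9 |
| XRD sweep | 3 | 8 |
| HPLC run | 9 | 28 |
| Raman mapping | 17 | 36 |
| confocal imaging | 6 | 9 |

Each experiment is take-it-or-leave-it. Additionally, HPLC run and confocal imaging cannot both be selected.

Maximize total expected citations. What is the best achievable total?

100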